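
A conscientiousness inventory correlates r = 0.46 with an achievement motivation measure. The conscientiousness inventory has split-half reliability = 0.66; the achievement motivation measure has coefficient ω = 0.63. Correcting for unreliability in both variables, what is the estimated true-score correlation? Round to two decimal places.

r_true = r_obs / √(r_xx · r_yy) = 0.46 / √(0.66 × 0.63) = 0.46 / √0.4158 = 0.46 / 0.6448 ≈ 0.71.

0.71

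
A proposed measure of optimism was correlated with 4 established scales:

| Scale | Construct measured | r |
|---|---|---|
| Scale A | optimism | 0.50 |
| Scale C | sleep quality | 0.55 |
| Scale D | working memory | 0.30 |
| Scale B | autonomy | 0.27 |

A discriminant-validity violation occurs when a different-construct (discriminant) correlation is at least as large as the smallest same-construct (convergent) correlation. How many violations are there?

Convergent (same construct = optimism): Scale A.
Smallest convergent = 0.50. Discriminant values: 0.55, 0.30, 0.27; count ≥ 0.50 → 1.

1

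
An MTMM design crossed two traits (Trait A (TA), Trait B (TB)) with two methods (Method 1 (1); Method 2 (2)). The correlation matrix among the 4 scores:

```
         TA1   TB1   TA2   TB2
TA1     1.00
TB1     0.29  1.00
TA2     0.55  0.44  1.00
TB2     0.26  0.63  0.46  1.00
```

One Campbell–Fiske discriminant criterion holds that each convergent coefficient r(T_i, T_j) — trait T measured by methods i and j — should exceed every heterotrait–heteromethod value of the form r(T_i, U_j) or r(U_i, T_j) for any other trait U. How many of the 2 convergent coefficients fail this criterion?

Convergent coefficients and their comparison sets:
TA (methods 1·2): 0.55 vs {0.26, 0.44} → pass.
TB (methods 1·2): 0.63 vs {0.44, 0.26} → pass.
0 of 2 fail.

0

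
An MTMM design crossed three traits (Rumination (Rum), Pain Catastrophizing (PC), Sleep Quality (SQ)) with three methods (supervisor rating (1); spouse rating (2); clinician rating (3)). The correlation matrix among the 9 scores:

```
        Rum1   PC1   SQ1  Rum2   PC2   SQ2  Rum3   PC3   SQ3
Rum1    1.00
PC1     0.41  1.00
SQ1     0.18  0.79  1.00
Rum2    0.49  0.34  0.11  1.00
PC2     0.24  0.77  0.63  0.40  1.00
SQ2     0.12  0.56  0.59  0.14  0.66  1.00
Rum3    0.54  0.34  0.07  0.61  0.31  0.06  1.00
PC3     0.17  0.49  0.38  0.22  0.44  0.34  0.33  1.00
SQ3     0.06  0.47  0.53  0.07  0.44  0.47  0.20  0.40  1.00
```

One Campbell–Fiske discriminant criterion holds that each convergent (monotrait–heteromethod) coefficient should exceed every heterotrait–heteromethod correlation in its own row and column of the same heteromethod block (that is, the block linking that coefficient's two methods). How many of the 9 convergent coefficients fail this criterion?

Convergent coefficients and their comparison sets:
Rum (methods 1·2): 0.49 vs {0.24, 0.34, 0.12, 0.11} → pass.
Rum (methods 1·3): 0.54 vs {0.17, 0.34, 0.06, 0.07} → pass.
Rum (methods 2·3): 0.61 vs {0.22, 0.31, 0.07, 0.06} → pass.
PC (methods 1·2): 0.77 vs {0.34, 0.24, 0.56, 0.63} → pass.
PC (methods 1·3): 0.49 vs {0.34, 0.17, 0.47, 0.38} → pass.
PC (methods 2·3): 0.44 vs {0.31, 0.22, 0.44, 0.34} → fail.
SQ (methods 1·2): 0.59 vs {0.11, 0.12, 0.63, 0.56} → fail.
SQ (methods 1·3): 0.53 vs {0.07, 0.06, 0.38, 0.47} → pass.
SQ (methods 2·3): 0.47 vs {0.06, 0.07, 0.34, 0.44} → pass.
2 of 9 fail.

2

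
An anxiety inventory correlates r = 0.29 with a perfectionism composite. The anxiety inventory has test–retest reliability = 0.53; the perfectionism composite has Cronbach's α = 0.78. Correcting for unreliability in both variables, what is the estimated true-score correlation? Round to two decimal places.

0.45

r_true = r_obs / √(r_xx · r_yy) = 0.29 / √(0.53 × 0.78) = 0.29 / √0.4134 = 0.29 / 0.6430 ≈ 0.45.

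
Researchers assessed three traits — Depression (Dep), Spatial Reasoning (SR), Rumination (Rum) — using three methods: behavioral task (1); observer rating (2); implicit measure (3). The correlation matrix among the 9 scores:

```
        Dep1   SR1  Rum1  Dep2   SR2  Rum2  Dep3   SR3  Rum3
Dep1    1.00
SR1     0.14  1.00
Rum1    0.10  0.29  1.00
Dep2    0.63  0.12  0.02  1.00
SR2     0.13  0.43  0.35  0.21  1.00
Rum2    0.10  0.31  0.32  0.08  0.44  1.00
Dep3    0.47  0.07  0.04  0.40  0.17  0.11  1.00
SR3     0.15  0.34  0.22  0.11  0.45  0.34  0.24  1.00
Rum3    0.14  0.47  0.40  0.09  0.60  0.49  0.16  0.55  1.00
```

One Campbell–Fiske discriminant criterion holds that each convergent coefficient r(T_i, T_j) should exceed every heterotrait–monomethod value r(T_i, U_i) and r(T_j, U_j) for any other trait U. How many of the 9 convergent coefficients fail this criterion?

6

Each convergent coefficient versus the relevant comparison correlations:
Dep (methods 1·2): 0.63 vs {0.14, 0.21, 0.10, 0.08} → pass.
Dep (methods 1·3): 0.47 vs {0.14, 0.24, 0.10, 0.16} → pass.
Dep (methods 2·3): 0.40 vs {0.21, 0.24, 0.08, 0.16} → pass.
SR (methods 1·2): 0.43 vs {0.14, 0.21, 0.29, 0.44} → fail.
SR (methods 1·3): 0.34 vs {0.14, 0.24, 0.29, 0.55} → fail.
SR (methods 2·3): 0.45 vs {0.21, 0.24, 0.44, 0.55} → fail.
Rum (methods 1·2): 0.32 vs {0.10, 0.08, 0.29, 0.44} → fail.
Rum (methods 1·3): 0.40 vs {0.10, 0.16, 0.29, 0.55} → fail.
Rum (methods 2·3): 0.49 vs {0.08, 0.16, 0.44, 0.55} → fail.
6 of 9 fail.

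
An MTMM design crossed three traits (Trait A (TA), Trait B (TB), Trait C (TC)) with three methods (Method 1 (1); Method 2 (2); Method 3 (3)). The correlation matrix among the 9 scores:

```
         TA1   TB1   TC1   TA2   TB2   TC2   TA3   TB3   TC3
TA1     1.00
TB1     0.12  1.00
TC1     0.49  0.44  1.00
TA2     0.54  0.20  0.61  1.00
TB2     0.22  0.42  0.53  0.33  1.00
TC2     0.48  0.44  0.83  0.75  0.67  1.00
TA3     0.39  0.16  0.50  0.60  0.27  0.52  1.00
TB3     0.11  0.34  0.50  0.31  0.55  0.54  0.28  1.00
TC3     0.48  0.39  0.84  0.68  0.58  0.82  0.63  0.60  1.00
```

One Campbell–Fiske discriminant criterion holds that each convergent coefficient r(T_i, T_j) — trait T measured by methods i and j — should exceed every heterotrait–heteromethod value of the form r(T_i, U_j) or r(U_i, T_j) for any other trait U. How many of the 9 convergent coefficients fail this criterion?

Each convergent coefficient versus the relevant comparison correlations:
TA (methods 1·2): 0.54 vs {0.22, 0.20, 0.48, 0.61} → fail.
TA (methods 1·3): 0.39 vs {0.11, 0.16, 0.48, 0.50} → fail.
TA (methods 2·3): 0.60 vs {0.31, 0.27, 0.68, 0.52} → fail.
TB (methods 1·2): 0.42 vs {0.20, 0.22, 0.44, 0.53} → fail.
TB (methods 1·3): 0.34 vs {0.16, 0.11, 0.39, 0.50} → fail.
TB (methods 2·3): 0.55 vs {0.27, 0.31, 0.58, 0.54} → fail.
TC (methods 1·2): 0.83 vs {0.61, 0.48, 0.53, 0.44} → pass.
TC (methods 1·3): 0.84 vs {0.50, 0.48, 0.50, 0.39} → pass.
TC (methods 2·3): 0.82 vs {0.52, 0.68, 0.54, 0.58} → pass.
6 of 9 fail.

6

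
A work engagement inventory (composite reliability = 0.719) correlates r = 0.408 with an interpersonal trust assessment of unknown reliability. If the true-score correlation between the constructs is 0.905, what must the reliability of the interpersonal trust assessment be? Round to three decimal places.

r_true = r_obs / √(r_xx · r_yy) ⇒ 0.905 = 0.408 / √(0.719 · r_yy).
√(0.719 · r_yy) = 0.408 / 0.905 = 0.4508; 0.719 · r_yy = 0.2032; r_yy = 0.2032 / 0.719 ≈ 0.283.

0.283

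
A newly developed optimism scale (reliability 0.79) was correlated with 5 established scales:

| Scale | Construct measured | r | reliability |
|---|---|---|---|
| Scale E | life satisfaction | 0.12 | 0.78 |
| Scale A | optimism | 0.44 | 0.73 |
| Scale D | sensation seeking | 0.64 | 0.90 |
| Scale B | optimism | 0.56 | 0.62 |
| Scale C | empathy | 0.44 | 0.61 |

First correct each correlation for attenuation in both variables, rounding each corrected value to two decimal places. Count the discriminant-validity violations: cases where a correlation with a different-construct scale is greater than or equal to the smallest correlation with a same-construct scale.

Disattenuated r (r / √(r_scale · r_new)):
  Scale E (disc): 0.12 / √(0.78·0.79) = 0.15
  Scale A (conv): 0.44 / √(0.73·0.79) = 0.58
  Scale D (disc): 0.64 / √(0.90·0.79) = 0.76
  Scale B (conv): 0.56 / √(0.62·0.79) = 0.80
  Scale C (disc): 0.44 / √(0.61·0.79) = 0.63
Smallest convergent = 0.58. Discriminant values: 0.15, 0.76, 0.63; count ≥ 0.58 → 2.

2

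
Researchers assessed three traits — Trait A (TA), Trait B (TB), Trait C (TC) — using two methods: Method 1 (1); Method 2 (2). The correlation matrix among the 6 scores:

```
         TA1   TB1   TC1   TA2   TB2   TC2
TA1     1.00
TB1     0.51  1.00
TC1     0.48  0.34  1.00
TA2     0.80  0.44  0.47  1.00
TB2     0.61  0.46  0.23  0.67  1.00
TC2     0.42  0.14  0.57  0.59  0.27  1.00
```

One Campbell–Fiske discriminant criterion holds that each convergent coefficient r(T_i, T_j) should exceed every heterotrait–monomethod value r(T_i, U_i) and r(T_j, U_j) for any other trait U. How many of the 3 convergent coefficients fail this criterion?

2

Convergent coefficients and their comparison sets:
TA (methods 1·2): 0.80 vs {0.51, 0.67, 0.48, 0.59} → pass.
TB (methods 1·2): 0.46 vs {0.51, 0.67, 0.34, 0.27} → fail.
TC (methods 1·2): 0.57 vs {0.48, 0.59, 0.34, 0.27} → fail.
2 of 3 fail.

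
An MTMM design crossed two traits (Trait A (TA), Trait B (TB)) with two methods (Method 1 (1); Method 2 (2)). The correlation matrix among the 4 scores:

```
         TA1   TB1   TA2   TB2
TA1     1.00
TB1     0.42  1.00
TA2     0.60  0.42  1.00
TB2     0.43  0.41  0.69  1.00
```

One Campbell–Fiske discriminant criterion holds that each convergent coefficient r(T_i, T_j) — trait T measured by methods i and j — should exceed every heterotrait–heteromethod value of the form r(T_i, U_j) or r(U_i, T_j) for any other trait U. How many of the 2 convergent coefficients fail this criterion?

1

Each convergent coefficient versus the relevant comparison correlations:
TA (methods 1·2): 0.60 vs {0.43, 0.42} → pass.
TB (methods 1·2): 0.41 vs {0.42, 0.43} → fail.
1 of 2 fail.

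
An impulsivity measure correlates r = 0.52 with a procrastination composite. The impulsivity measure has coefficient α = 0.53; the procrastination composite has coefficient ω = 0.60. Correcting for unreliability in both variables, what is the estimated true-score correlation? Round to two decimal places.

0.92

r_true = r_obs / √(r_xx · r_yy) = 0.52 / √(0.53 × 0.60) = 0.52 / √0.3180 = 0.52 / 0.5639 ≈ 0.92.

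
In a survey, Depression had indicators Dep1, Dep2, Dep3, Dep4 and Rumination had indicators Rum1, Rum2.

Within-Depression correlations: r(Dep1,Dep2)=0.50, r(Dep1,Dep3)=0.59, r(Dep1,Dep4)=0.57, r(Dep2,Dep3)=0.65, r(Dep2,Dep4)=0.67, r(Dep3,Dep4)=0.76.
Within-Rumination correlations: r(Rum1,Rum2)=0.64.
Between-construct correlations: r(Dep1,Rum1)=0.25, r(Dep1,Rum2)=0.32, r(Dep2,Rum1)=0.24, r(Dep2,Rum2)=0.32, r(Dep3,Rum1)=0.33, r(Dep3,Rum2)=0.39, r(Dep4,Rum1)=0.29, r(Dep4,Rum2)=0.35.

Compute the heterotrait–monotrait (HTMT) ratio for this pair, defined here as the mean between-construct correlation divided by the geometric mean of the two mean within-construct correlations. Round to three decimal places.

Between-construct mean = 2.49/8 = 0.3113.
Mean within-Dep = 3.74/6 = 0.6233; mean within-Rum = 0.64/1 = 0.6400.
Geometric mean = √(0.6233 × 0.6400) = 0.6316.
HTMT = 0.3113 / 0.6316 = 0.493.

0.493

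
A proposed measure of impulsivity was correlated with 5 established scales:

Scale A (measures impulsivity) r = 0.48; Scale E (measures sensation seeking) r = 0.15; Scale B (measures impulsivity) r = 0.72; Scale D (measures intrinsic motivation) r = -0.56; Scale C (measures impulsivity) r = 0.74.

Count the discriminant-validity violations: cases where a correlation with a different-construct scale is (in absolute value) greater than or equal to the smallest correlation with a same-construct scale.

Convergent (same construct = impulsivity): Scale A, Scale B, Scale C.
Smallest convergent = 0.48. Discriminant |r|: 0.15, 0.56; count ≥ 0.48 → 1.

1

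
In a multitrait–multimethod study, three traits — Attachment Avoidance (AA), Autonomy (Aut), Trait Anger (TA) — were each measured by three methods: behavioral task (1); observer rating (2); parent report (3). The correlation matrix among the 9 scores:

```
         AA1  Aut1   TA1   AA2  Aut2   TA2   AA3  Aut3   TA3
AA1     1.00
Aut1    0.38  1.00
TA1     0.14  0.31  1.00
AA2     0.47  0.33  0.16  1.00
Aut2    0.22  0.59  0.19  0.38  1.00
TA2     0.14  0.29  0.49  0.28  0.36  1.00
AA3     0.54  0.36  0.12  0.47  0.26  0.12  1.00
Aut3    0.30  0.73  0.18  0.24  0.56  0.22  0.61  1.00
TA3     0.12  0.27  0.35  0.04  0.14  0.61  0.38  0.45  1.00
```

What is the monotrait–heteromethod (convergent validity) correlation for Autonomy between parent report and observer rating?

0.56

Same trait (Aut), different methods: r(Aut3, Aut2) = 0.56.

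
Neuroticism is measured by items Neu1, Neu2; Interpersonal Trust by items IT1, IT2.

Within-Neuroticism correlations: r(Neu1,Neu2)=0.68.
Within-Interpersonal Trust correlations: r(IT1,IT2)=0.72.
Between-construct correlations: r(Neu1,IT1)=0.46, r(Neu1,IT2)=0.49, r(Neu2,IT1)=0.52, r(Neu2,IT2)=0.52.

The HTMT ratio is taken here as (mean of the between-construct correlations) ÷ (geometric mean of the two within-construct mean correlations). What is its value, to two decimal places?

Mean heterotrait r = 1.99/4 = 0.4975.
Mean within-Neu = 0.68/1 = 0.6800; mean within-IT = 0.72/1 = 0.7200.
Geometric mean = √(0.6800 × 0.7200) = 0.6997.
HTMT = 0.4975 / 0.6997 = 0.71.

0.71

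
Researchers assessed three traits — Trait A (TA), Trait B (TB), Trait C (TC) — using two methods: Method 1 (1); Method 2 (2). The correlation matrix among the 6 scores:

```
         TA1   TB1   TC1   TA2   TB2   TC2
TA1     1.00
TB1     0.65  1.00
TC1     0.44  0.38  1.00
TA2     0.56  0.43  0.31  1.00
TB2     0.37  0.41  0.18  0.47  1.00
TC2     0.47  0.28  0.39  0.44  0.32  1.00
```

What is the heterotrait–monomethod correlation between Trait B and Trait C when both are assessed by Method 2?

0.32

Different traits, same method: r(TB2, TC2) = 0.32.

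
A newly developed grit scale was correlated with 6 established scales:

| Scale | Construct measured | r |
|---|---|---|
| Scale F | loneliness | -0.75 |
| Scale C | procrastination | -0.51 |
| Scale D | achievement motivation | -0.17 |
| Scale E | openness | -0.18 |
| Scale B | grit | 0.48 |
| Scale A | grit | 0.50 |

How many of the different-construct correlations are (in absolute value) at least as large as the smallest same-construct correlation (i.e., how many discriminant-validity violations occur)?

Convergent (same construct = grit): Scale B, Scale A.
Smallest convergent = 0.48. Discriminant |r|: 0.75, 0.51, 0.17, 0.18; count ≥ 0.48 → 2.

2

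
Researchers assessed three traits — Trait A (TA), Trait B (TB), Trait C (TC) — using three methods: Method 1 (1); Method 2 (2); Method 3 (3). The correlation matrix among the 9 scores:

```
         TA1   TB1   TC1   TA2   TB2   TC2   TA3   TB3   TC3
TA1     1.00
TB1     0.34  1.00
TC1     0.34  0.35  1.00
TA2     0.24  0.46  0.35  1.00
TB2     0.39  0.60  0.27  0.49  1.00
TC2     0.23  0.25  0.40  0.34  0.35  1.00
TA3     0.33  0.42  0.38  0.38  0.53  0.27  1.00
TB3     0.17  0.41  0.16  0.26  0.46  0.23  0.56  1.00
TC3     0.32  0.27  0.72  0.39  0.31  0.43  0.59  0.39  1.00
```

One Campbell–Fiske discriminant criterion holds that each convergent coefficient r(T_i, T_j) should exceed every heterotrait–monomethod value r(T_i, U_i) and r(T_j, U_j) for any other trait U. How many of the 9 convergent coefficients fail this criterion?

6

Each convergent coefficient versus the relevant comparison correlations:
TA (methods 1·2): 0.24 vs {0.34, 0.49, 0.34, 0.34} → fail.
TA (methods 1·3): 0.33 vs {0.34, 0.56, 0.34, 0.59} → fail.
TA (methods 2·3): 0.38 vs {0.49, 0.56, 0.34, 0.59} → fail.
TB (methods 1·2): 0.60 vs {0.34, 0.49, 0.35, 0.35} → pass.
TB (methods 1·3): 0.41 vs {0.34, 0.56, 0.35, 0.39} → fail.
TB (methods 2·3): 0.46 vs {0.49, 0.56, 0.35, 0.39} → fail.
TC (methods 1·2): 0.40 vs {0.34, 0.34, 0.35, 0.35} → pass.
TC (methods 1·3): 0.72 vs {0.34, 0.59, 0.35, 0.39} → pass.
TC (methods 2·3): 0.43 vs {0.34, 0.59, 0.35, 0.39} → fail.
6 of 9 fail.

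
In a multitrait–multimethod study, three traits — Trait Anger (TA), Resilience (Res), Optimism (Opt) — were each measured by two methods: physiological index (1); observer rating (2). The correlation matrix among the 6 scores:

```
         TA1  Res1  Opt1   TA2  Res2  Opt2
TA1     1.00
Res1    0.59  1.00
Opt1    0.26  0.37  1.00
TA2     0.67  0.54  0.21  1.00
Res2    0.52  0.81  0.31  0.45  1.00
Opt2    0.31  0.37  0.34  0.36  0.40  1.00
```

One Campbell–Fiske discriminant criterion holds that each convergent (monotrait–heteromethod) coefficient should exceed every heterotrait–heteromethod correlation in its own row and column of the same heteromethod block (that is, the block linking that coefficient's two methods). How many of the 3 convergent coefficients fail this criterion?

1

Convergent coefficients and their comparison sets:
TA (methods 1·2): 0.67 vs {0.52, 0.54, 0.31, 0.21} → pass.
Res (methods 1·2): 0.81 vs {0.54, 0.52, 0.37, 0.31} → pass.
Opt (methods 1·2): 0.34 vs {0.21, 0.31, 0.31, 0.37} → fail.
1 of 3 fail.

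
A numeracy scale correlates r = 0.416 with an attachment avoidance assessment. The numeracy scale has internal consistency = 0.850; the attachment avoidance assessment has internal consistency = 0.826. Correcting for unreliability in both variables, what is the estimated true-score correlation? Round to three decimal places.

0.496

r_true = r_obs / √(r_xx · r_yy) = 0.416 / √(0.850 × 0.826) = 0.416 / √0.702100 = 0.416 / 0.8379 ≈ 0.496.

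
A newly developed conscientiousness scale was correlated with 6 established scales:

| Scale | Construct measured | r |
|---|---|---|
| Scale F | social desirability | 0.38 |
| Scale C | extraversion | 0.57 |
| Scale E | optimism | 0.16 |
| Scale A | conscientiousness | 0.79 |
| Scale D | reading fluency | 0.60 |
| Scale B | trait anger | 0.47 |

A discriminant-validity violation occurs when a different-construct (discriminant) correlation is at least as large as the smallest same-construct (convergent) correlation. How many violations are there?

0

Convergent (same construct = conscientiousness): Scale A.
Smallest convergent = 0.79. Discriminant values: 0.38, 0.57, 0.16, 0.60, 0.47; count ≥ 0.79 → 0.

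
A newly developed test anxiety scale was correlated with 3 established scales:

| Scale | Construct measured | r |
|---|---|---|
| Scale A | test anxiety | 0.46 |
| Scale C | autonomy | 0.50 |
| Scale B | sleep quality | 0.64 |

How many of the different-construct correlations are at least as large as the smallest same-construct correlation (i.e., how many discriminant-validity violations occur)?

Convergent (same construct = test anxiety): Scale A.
Smallest convergent = 0.46. Discriminant values: 0.50, 0.64; count ≥ 0.46 → 2.

2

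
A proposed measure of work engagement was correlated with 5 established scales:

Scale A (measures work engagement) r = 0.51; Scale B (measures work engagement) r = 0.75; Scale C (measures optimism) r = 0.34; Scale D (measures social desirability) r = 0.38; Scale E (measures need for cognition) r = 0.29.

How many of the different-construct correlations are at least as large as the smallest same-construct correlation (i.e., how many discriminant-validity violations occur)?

Convergent (same construct = work engagement): Scale A, Scale B.
Smallest convergent = 0.51. Discriminant values: 0.34, 0.38, 0.29; count ≥ 0.51 → 0.

0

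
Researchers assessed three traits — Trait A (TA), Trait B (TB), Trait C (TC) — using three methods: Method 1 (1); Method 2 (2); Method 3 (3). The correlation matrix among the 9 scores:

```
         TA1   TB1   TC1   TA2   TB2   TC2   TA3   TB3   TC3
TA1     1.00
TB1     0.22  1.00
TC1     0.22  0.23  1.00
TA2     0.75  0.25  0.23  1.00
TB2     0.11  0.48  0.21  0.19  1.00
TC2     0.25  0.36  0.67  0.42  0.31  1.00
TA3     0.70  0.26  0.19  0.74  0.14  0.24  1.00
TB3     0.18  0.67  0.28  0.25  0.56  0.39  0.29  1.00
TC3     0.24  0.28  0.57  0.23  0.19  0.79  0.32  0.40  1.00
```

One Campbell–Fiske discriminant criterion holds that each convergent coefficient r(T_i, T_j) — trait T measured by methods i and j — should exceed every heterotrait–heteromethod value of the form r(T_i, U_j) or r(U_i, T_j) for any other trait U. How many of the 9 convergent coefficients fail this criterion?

0

Each convergent coefficient versus the relevant comparison correlations:
TA (methods 1·2): 0.75 vs {0.11, 0.25, 0.25, 0.23} → pass.
TA (methods 1·3): 0.70 vs {0.18, 0.26, 0.24, 0.19} → pass.
TA (methods 2·3): 0.74 vs {0.25, 0.14, 0.23, 0.24} → pass.
TB (methods 1·2): 0.48 vs {0.25, 0.11, 0.36, 0.21} → pass.
TB (methods 1·3): 0.67 vs {0.26, 0.18, 0.28, 0.28} → pass.
TB (methods 2·3): 0.56 vs {0.14, 0.25, 0.19, 0.39} → pass.
TC (methods 1·2): 0.67 vs {0.23, 0.25, 0.21, 0.36} → pass.
TC (methods 1·3): 0.57 vs {0.19, 0.24, 0.28, 0.28} → pass.
TC (methods 2·3): 0.79 vs {0.24, 0.23, 0.39, 0.19} → pass.
0 of 9 fail.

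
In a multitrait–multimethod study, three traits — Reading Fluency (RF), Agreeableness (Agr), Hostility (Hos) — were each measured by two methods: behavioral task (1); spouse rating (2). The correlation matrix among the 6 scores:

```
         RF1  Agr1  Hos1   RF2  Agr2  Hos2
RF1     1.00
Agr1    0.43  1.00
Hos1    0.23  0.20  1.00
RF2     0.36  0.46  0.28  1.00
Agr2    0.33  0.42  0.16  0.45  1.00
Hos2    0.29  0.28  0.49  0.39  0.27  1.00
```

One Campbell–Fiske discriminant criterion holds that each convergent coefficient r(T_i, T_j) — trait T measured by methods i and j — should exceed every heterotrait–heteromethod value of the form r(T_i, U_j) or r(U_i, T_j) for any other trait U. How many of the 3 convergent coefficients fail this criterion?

Convergent coefficients and their comparison sets:
RF (methods 1·2): 0.36 vs {0.33, 0.46, 0.29, 0.28} → fail.
Agr (methods 1·2): 0.42 vs {0.46, 0.33, 0.28, 0.16} → fail.
Hos (methods 1·2): 0.49 vs {0.28, 0.29, 0.16, 0.28} → pass.
2 of 3 fail.

2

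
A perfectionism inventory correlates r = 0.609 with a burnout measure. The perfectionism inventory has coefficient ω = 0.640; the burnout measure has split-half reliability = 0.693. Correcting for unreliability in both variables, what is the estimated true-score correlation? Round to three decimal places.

0.914

r_true = r_obs / √(r_xx · r_yy) = 0.609 / √(0.640 × 0.693) = 0.609 / √0.443520 = 0.609 / 0.6660 ≈ 0.914.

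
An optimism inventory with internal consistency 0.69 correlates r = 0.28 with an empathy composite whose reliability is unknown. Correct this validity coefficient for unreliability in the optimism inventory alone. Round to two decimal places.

Single correction: r_c = r_obs / √r_xx = 0.28 / √0.69 = 0.28 / 0.8307 ≈ 0.34.

0.34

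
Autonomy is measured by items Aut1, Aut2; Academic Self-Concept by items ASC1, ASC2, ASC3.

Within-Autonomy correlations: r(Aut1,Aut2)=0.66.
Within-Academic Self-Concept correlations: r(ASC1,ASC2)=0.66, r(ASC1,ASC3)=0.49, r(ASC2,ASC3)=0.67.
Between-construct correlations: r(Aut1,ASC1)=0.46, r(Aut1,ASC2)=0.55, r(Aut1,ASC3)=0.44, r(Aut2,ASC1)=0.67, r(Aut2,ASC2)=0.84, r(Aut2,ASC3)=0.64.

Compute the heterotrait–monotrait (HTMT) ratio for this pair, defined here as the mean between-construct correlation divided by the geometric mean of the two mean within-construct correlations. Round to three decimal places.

Between-construct mean = 3.60/6 = 0.6000.
Mean within-Aut = 0.66/1 = 0.6600; mean within-ASC = 1.82/3 = 0.6067.
Geometric mean = √(0.6600 × 0.6067) = 0.6328.
HTMT = 0.6000 / 0.6328 = 0.948.

0.948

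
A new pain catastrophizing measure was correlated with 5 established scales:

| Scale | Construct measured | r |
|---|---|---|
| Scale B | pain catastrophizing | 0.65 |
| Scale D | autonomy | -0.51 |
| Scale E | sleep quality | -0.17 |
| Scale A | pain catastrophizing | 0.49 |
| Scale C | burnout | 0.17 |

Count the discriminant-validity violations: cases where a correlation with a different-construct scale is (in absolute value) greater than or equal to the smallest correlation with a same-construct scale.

1

Convergent (same construct = pain catastrophizing): Scale B, Scale A.
Smallest convergent = 0.49. Discriminant |r|: 0.51, 0.17, 0.17; count ≥ 0.49 → 1.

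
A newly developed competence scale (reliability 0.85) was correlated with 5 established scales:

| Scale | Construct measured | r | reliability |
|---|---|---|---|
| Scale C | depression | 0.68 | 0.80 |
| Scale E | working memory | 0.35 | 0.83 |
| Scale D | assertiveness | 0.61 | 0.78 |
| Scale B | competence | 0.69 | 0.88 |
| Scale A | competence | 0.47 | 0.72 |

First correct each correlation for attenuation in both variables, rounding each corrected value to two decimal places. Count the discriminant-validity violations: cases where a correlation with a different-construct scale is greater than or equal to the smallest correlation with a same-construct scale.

2

Disattenuated r (r / √(r_scale · r_new)):
  Scale C (disc): 0.68 / √(0.80·0.85) = 0.82
  Scale E (disc): 0.35 / √(0.83·0.85) = 0.42
  Scale D (disc): 0.61 / √(0.78·0.85) = 0.75
  Scale B (conv): 0.69 / √(0.88·0.85) = 0.80
  Scale A (conv): 0.47 / √(0.72·0.85) = 0.60
Smallest convergent = 0.60. Discriminant values: 0.82, 0.42, 0.75; count ≥ 0.60 → 2.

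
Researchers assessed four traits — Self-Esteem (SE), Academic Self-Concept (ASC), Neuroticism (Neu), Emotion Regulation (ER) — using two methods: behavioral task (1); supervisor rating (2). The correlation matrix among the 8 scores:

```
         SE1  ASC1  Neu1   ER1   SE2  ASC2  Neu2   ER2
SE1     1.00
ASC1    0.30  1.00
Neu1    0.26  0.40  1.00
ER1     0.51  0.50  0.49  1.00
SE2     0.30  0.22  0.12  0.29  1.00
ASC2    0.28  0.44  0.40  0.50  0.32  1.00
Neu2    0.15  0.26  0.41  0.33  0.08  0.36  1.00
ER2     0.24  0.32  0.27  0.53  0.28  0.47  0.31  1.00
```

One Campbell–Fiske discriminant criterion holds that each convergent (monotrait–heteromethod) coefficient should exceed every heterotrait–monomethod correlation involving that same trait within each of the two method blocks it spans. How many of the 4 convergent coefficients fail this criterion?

3

Each convergent coefficient versus the relevant comparison correlations:
SE (methods 1·2): 0.30 vs {0.30, 0.32, 0.26, 0.08, 0.51, 0.28} → fail.
ASC (methods 1·2): 0.44 vs {0.30, 0.32, 0.40, 0.36, 0.50, 0.47} → fail.
Neu (methods 1·2): 0.41 vs {0.26, 0.08, 0.40, 0.36, 0.49, 0.31} → fail.
ER (methods 1·2): 0.53 vs {0.51, 0.28, 0.50, 0.47, 0.49, 0.31} → pass.
3 of 4 fail.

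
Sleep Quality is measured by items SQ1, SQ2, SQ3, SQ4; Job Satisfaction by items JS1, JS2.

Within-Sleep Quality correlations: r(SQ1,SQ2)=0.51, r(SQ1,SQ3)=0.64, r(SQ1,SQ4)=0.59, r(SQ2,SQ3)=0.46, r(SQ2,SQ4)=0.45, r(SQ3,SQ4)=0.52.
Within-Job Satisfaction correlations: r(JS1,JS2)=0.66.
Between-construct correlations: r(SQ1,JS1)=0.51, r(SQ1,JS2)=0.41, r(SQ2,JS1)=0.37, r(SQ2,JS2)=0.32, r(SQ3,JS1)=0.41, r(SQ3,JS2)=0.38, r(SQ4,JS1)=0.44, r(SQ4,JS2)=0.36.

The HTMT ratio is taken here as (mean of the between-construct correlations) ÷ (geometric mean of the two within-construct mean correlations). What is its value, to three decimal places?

Mean heterotrait r = 3.20/8 = 0.4000.
Mean within-SQ = 3.17/6 = 0.5283; mean within-JS = 0.66/1 = 0.6600.
Geometric mean = √(0.5283 × 0.6600) = 0.5905.
HTMT = 0.4000 / 0.5905 = 0.677.

0.677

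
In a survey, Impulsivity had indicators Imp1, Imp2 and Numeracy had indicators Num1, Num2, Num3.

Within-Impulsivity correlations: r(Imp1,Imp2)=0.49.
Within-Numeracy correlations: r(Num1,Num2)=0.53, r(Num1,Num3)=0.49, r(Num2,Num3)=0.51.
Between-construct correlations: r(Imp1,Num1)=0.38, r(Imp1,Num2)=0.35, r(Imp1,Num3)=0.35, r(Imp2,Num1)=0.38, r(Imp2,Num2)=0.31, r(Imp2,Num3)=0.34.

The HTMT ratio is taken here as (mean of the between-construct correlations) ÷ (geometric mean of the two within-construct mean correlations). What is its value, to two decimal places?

0.70

Between-construct mean = 2.11/6 = 0.3517.
Mean within-Imp = 0.49/1 = 0.4900; mean within-Num = 1.53/3 = 0.5100.
Geometric mean = √(0.4900 × 0.5100) = 0.4999.
HTMT = 0.3517 / 0.4999 = 0.70.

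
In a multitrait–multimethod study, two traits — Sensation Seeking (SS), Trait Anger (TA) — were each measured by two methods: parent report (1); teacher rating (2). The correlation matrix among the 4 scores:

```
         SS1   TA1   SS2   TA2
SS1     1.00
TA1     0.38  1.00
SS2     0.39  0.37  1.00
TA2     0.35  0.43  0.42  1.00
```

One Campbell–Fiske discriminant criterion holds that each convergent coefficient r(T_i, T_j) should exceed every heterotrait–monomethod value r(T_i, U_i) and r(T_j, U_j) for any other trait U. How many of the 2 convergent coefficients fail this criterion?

Checking each validity diagonal entry against its comparison values:
SS (methods 1·2): 0.39 vs {0.38, 0.42} → fail.
TA (methods 1·2): 0.43 vs {0.38, 0.42} → pass.
1 of 2 fail.

1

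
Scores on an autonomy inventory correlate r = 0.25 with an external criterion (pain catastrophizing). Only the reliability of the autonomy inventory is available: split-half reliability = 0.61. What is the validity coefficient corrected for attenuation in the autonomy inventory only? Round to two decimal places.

0.32

Single correction: r_c = r_obs / √r_xx = 0.25 / √0.61 = 0.25 / 0.7810 ≈ 0.32.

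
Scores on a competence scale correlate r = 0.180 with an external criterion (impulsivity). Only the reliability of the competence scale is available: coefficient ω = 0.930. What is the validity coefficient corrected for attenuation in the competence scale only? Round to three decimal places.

0.187

Single correction: r_c = r_obs / √r_xx = 0.180 / √0.930 = 0.180 / 0.9644 ≈ 0.187.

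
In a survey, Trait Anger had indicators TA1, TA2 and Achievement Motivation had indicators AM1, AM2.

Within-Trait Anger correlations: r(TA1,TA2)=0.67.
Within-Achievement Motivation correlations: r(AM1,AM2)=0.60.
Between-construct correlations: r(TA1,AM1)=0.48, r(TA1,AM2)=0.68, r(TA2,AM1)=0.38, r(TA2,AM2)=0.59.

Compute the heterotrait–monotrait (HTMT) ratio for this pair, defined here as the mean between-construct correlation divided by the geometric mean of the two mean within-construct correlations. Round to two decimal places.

Mean between = 2.13/4 = 0.5325.
Mean within-TA = 0.67/1 = 0.6700; mean within-AM = 0.60/1 = 0.6000.
Geometric mean = √(0.6700 × 0.6000) = 0.6340.
HTMT = 0.5325 / 0.6340 = 0.84.

0.84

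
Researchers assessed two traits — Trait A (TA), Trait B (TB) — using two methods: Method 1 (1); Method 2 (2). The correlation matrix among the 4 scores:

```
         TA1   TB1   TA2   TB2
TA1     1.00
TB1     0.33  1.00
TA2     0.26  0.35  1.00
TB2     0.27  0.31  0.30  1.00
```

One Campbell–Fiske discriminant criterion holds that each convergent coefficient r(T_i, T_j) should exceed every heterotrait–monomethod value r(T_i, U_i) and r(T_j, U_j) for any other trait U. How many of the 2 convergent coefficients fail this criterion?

Each convergent coefficient versus the relevant comparison correlations:
TA (methods 1·2): 0.26 vs {0.33, 0.30} → fail.
TB (methods 1·2): 0.31 vs {0.33, 0.30} → fail.
2 of 2 fail.

2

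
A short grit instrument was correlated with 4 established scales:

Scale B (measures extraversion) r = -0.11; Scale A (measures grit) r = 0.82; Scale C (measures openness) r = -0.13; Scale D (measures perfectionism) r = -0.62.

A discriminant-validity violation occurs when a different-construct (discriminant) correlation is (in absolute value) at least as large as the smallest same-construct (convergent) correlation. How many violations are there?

Convergent (same construct = grit): Scale A.
Smallest convergent = 0.82. Discriminant |r|: 0.11, 0.13, 0.62; count ≥ 0.82 → 0.

0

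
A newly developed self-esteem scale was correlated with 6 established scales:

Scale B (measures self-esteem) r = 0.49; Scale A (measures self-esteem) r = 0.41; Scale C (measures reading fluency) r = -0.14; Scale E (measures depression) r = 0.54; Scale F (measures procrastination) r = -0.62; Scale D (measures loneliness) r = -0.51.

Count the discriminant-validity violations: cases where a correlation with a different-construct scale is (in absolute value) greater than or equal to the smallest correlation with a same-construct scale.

Convergent (same construct = self-esteem): Scale B, Scale A.
Smallest convergent = 0.41. Discriminant |r|: 0.14, 0.54, 0.62, 0.51; count ≥ 0.41 → 3.

3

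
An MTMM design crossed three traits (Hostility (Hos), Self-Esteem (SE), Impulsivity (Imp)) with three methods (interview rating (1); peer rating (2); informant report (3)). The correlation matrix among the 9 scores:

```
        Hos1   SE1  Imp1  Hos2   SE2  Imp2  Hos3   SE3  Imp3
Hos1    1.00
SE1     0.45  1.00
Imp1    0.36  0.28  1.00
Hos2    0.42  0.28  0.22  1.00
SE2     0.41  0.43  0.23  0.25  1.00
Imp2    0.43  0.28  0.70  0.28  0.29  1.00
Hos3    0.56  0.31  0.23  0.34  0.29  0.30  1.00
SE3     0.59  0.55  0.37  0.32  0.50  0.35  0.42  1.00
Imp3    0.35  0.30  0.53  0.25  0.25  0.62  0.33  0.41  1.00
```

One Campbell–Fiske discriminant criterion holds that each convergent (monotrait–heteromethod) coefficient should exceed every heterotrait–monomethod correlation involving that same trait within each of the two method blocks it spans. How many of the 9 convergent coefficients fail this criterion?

3

Convergent coefficients and their comparison sets:
Hos (methods 1·2): 0.42 vs {0.45, 0.25, 0.36, 0.28} → fail.
Hos (methods 1·3): 0.56 vs {0.45, 0.42, 0.36, 0.33} → pass.
Hos (methods 2·3): 0.34 vs {0.25, 0.42, 0.28, 0.33} → fail.
SE (methods 1·2): 0.43 vs {0.45, 0.25, 0.28, 0.29} → fail.
SE (methods 1·3): 0.55 vs {0.45, 0.42, 0.28, 0.41} → pass.
SE (methods 2·3): 0.50 vs {0.25, 0.42, 0.29, 0.41} → pass.
Imp (methods 1·2): 0.70 vs {0.36, 0.28, 0.28, 0.29} → pass.
Imp (methods 1·3): 0.53 vs {0.36, 0.33, 0.28, 0.41} → pass.
Imp (methods 2·3): 0.62 vs {0.28, 0.33, 0.29, 0.41} → pass.
3 of 9 fail.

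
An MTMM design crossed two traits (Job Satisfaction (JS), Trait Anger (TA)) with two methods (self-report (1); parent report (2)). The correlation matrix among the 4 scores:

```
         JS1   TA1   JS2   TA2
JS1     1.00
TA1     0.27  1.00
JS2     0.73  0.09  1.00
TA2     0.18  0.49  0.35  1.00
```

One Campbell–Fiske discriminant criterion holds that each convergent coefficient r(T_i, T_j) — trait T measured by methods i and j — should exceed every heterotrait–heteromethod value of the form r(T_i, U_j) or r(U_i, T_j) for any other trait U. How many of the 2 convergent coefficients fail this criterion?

0

Each convergent coefficient versus the relevant comparison correlations:
JS (methods 1·2): 0.73 vs {0.18, 0.09} → pass.
TA (methods 1·2): 0.49 vs {0.09, 0.18} → pass.
0 of 2 fail.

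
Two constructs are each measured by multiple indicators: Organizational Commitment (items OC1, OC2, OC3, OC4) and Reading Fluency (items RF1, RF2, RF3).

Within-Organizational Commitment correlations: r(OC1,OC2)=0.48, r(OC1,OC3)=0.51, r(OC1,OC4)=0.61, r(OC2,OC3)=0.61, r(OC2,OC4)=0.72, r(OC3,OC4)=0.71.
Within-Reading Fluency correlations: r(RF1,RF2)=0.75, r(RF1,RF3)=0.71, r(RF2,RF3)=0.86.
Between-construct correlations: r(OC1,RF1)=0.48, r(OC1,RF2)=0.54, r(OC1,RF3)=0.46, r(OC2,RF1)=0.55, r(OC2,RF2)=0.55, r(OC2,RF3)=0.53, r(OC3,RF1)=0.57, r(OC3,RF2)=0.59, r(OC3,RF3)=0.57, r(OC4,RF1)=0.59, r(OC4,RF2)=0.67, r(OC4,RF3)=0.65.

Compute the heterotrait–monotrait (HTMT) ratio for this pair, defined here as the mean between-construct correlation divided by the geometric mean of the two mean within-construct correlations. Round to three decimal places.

Mean between = 6.75/12 = 0.5625.
Mean within-OC = 3.64/6 = 0.6067; mean within-RF = 2.32/3 = 0.7733.
Geometric mean = √(0.6067 × 0.7733) = 0.6850.
HTMT = 0.5625 / 0.6850 = 0.821.

0.821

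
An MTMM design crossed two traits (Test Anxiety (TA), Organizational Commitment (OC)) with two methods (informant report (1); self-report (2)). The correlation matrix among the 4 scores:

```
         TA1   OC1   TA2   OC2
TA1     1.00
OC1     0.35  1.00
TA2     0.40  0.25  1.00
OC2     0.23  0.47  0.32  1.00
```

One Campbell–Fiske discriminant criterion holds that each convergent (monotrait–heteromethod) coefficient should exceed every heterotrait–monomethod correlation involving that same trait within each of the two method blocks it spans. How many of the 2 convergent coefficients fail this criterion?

0

Convergent coefficients and their comparison sets:
TA (methods 1·2): 0.40 vs {0.35, 0.32} → pass.
OC (methods 1·2): 0.47 vs {0.35, 0.32} → pass.
0 of 2 fail.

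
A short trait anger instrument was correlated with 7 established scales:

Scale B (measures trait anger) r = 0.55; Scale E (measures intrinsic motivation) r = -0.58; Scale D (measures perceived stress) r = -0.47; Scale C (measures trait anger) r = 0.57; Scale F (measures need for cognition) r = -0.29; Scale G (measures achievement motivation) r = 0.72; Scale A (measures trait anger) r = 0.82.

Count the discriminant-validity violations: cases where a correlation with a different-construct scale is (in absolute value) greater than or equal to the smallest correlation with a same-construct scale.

2

Convergent (same construct = trait anger): Scale B, Scale C, Scale A.
Smallest convergent = 0.55. Discriminant |r|: 0.58, 0.47, 0.29, 0.72; count ≥ 0.55 → 2.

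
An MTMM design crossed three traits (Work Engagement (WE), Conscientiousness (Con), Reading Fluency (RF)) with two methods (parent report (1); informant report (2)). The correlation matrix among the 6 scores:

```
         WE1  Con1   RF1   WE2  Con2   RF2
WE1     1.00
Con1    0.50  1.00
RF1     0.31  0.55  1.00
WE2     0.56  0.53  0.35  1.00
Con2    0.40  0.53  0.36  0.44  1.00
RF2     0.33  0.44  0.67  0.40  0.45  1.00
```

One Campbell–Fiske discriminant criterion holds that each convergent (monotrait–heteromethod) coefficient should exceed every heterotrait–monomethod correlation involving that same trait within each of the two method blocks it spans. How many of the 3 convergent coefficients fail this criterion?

Each convergent coefficient versus the relevant comparison correlations:
WE (methods 1·2): 0.56 vs {0.50, 0.44, 0.31, 0.40} → pass.
Con (methods 1·2): 0.53 vs {0.50, 0.44, 0.55, 0.45} → fail.
RF (methods 1·2): 0.67 vs {0.31, 0.40, 0.55, 0.45} → pass.
1 of 3 fail.

1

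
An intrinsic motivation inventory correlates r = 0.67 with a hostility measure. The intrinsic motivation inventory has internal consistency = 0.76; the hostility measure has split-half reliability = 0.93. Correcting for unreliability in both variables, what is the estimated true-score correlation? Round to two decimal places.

0.80

r_true = r_obs / √(r_xx · r_yy) = 0.67 / √(0.76 × 0.93) = 0.67 / √0.7068 = 0.67 / 0.8407 ≈ 0.80.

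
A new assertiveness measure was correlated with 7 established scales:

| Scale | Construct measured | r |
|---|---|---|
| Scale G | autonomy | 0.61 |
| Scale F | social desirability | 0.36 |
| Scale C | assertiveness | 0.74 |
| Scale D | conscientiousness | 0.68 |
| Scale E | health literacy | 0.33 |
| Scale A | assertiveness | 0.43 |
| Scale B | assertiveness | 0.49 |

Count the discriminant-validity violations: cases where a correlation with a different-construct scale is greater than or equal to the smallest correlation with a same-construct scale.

2

Convergent (same construct = assertiveness): Scale C, Scale A, Scale B.
Smallest convergent = 0.43. Discriminant values: 0.61, 0.36, 0.68, 0.33; count ≥ 0.43 → 2.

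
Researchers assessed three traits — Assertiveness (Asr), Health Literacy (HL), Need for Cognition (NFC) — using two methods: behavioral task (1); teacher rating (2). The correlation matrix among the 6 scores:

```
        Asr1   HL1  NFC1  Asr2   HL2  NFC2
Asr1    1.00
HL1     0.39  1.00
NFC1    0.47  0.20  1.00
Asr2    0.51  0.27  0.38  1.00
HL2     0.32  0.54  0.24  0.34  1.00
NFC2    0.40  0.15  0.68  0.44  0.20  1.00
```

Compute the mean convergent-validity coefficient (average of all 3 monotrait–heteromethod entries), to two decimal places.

Convergent values: 0.51, 0.54, 0.68; mean = 1.73/3 = 0.58.

0.58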